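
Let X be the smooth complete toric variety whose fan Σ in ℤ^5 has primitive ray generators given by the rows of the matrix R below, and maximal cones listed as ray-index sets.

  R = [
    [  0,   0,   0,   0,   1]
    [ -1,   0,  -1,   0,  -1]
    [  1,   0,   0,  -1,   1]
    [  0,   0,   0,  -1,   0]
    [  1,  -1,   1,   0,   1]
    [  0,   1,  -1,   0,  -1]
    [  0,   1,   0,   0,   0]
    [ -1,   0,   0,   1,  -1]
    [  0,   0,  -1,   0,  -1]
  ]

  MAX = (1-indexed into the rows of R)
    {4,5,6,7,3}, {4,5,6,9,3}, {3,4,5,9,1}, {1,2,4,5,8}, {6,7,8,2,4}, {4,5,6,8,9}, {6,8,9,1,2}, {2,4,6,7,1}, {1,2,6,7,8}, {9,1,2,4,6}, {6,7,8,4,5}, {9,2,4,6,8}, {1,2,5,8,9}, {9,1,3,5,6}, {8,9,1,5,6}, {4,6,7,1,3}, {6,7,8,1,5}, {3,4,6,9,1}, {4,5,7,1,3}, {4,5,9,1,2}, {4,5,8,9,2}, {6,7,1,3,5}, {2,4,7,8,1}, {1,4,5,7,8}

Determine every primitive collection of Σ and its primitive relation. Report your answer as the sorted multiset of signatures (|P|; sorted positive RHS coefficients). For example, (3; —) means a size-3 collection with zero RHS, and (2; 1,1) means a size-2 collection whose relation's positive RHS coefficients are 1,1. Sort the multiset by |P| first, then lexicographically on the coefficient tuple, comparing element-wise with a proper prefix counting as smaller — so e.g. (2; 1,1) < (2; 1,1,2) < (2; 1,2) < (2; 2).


Minimal non-faces — 8 found among 9 rays, 24 max cones:

  P = {3,8}:  v_{3} + v_{8} = 0  ⟹  sig = (2; —)
  P = {7,9}:  v_{7} + v_{9} = v_{6}  ⟹  sig = (2; 1)
  P = {2,3}:  v_{2} + v_{3} = v_{1} + v_{4} + v_{9}  ⟹  sig = (2; 1,1,1)
  P = {2,5,7}:  v_{2} + v_{5} + v_{7} = 0  ⟹  sig = (3; —)
  P = {2,5,6}:  v_{2} + v_{5} + v_{6} = v_{9}  ⟹  sig = (3; 1)
  P = {1,4,5,6}:  v_{1} + v_{4} + v_{5} + v_{6} = v_{3}  ⟹  sig = (4; 1)
  P = {1,4,8,9}:  v_{1} + v_{4} + v_{8} + v_{9} = v_{2}  ⟹  sig = (4; 1)
  P = {1,4,6,8}:  v_{1} + v_{4} + v_{6} + v_{8} = v_{2} + v_{7}  ⟹  sig = (4; 1,1)

Signatures (|P|; sorted positive RHS coefficients), sorted:
    |P|=2: 3 collections, coeffs (), (1), (1,1,1)
    |P|=3: 2 collections, coeffs (), (1)
    |P|=4: 3 collections, coeffs (1), (1), (1,1)


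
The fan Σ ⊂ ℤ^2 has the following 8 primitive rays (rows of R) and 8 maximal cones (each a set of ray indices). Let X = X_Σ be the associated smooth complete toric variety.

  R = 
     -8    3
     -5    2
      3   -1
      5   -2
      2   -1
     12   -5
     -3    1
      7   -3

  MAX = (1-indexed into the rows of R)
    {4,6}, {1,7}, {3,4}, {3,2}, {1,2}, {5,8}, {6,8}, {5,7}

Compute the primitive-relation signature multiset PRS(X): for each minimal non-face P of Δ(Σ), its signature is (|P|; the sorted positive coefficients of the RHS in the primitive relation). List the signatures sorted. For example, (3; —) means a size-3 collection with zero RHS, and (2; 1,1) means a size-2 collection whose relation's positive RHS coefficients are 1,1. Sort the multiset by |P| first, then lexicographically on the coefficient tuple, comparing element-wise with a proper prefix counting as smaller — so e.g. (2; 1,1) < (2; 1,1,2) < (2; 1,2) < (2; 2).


The 20 primitive collections of Σ (r=8, n=2):

  P = {2,4}:  v_{2} + v_{4} = 0  ⟹  sig = (2; —)
  P = {3,7}:  v_{3} + v_{7} = 0  ⟹  sig = (2; —)
  P = {1,3}:  v_{1} + v_{3} = v_{2}  ⟹  sig = (2; 1)
  P = {1,4}:  v_{1} + v_{4} = v_{7}  ⟹  sig = (2; 1)
  P = {2,5}:  v_{2} + v_{5} = v_{7}  ⟹  sig = (2; 1)
  P = {2,6}:  v_{2} + v_{6} = v_{8}  ⟹  sig = (2; 1)
  P = {2,7}:  v_{2} + v_{7} = v_{1}  ⟹  sig = (2; 1)
  P = {2,8}:  v_{2} + v_{8} = v_{5}  ⟹  sig = (2; 1)
  P = {3,5}:  v_{3} + v_{5} = v_{4}  ⟹  sig = (2; 1)
  P = {4,5}:  v_{4} + v_{5} = v_{8}  ⟹  sig = (2; 1)
  P = {4,7}:  v_{4} + v_{7} = v_{5}  ⟹  sig = (2; 1)
  P = {4,8}:  v_{4} + v_{8} = v_{6}  ⟹  sig = (2; 1)
  P = {1,8}:  v_{1} + v_{8} = v_{5} + v_{7}  ⟹  sig = (2; 1,1)
  P = {6,7}:  v_{6} + v_{7} = v_{5} + v_{8}  ⟹  sig = (2; 1,1)
  P = {1,5}:  v_{1} + v_{5} = 2·v_{7}  ⟹  sig = (2; 2)
  P = {1,6}:  v_{1} + v_{6} = 2·v_{5}  ⟹  sig = (2; 2)
  P = {3,8}:  v_{3} + v_{8} = 2·v_{4}  ⟹  sig = (2; 2)
  P = {5,6}:  v_{5} + v_{6} = 2·v_{8}  ⟹  sig = (2; 2)
  P = {7,8}:  v_{7} + v_{8} = 2·v_{5}  ⟹  sig = (2; 2)
  P = {3,6}:  v_{3} + v_{6} = 3·v_{4}  ⟹  sig = (2; 3)

so the primitive-relation signature multiset is
{ (2; —) ×2,  (2; 1) ×10,  (2; 1,1) ×2,  (2; 2) ×5,  (2; 3) }


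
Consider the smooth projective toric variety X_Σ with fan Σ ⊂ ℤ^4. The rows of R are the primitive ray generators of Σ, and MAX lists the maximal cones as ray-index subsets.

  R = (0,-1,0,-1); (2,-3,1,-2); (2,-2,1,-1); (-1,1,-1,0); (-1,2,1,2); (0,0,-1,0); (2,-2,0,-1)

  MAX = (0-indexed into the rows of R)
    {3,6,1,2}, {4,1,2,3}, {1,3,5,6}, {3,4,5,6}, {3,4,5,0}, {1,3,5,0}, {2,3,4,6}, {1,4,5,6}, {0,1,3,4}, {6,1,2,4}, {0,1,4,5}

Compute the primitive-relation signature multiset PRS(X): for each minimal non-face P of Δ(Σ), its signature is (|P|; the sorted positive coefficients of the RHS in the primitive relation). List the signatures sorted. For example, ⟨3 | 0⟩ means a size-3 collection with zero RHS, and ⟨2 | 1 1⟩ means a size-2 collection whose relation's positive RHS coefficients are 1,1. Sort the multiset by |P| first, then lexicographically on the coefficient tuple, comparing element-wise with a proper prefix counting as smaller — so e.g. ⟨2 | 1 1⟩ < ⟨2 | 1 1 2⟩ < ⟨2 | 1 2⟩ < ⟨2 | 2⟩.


5 collections generate NE(X_Σ); each relation:

  P = {0,2}:  v_{0} + v_{2} = v_{1}  →  sig = ⟨2 | 1⟩
  P = {2,5}:  v_{2} + v_{5} = v_{6}  →  sig = ⟨2 | 1⟩
  P = {0,6}:  v_{0} + v_{6} = v_{1} + v_{5}  →  sig = ⟨2 | 1 1⟩
  P = {1,3,4,5}:  v_{1} + v_{3} + v_{4} + v_{5} = 0  →  sig = ⟨4 | 0⟩
  P = {1,3,4,6}:  v_{1} + v_{3} + v_{4} + v_{6} = v_{2}  →  sig = ⟨4 | 1⟩

Sorted signature multiset PRS(X):
    |P|=2: 3 collections, coeffs (1), (1), (1,1)
    |P|=4: 2 collections, coeffs (), (1)


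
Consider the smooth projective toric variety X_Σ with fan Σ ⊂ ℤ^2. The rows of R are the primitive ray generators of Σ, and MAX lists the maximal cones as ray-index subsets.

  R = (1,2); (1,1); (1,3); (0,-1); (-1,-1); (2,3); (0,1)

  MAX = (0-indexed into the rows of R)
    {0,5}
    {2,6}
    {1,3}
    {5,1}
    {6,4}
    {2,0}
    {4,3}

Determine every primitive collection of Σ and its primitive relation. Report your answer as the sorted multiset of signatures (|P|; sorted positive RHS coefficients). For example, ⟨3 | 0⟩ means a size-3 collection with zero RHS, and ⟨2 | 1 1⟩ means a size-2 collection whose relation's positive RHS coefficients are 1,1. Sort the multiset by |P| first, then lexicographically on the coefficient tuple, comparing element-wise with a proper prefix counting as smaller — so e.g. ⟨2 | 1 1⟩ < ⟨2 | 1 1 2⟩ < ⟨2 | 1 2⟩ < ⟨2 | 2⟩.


Δ(Σ) — 7 vertices, 14 min non-faces:

  • {1,4}:  v_{1} + v_{4} = 0  →  sig = ⟨2 | 0⟩
  • {3,6}:  v_{3} + v_{6} = 0  →  sig = ⟨2 | 0⟩
  • {0,1}:  v_{0} + v_{1} = v_{5}  →  sig = ⟨2 | 1⟩
  • {0,3}:  v_{0} + v_{3} = v_{1}  →  sig = ⟨2 | 1⟩
  • {0,4}:  v_{0} + v_{4} = v_{6}  →  sig = ⟨2 | 1⟩
  • {0,6}:  v_{0} + v_{6} = v_{2}  →  sig = ⟨2 | 1⟩
  • {1,6}:  v_{1} + v_{6} = v_{0}  →  sig = ⟨2 | 1⟩
  • {2,3}:  v_{2} + v_{3} = v_{0}  →  sig = ⟨2 | 1⟩
  • {4,5}:  v_{4} + v_{5} = v_{0}  →  sig = ⟨2 | 1⟩
  • {1,2}:  v_{1} + v_{2} = 2·v_{0}  →  sig = ⟨2 | 2⟩
  • {2,4}:  v_{2} + v_{4} = 2·v_{6}  →  sig = ⟨2 | 2⟩
  • {3,5}:  v_{3} + v_{5} = 2·v_{1}  →  sig = ⟨2 | 2⟩
  • {5,6}:  v_{5} + v_{6} = 2·v_{0}  →  sig = ⟨2 | 2⟩
  • {2,5}:  v_{2} + v_{5} = 3·v_{0}  →  sig = ⟨2 | 3⟩

Hence PRS(X_Σ) =
[⟨2 | 0⟩, ⟨2 | 0⟩, ⟨2 | 1⟩, ⟨2 | 1⟩, ⟨2 | 1⟩, ⟨2 | 1⟩, ⟨2 | 1⟩, ⟨2 | 1⟩, ⟨2 | 1⟩, ⟨2 | 2⟩, ⟨2 | 2⟩, ⟨2 | 2⟩, ⟨2 | 2⟩, ⟨2 | 3⟩]


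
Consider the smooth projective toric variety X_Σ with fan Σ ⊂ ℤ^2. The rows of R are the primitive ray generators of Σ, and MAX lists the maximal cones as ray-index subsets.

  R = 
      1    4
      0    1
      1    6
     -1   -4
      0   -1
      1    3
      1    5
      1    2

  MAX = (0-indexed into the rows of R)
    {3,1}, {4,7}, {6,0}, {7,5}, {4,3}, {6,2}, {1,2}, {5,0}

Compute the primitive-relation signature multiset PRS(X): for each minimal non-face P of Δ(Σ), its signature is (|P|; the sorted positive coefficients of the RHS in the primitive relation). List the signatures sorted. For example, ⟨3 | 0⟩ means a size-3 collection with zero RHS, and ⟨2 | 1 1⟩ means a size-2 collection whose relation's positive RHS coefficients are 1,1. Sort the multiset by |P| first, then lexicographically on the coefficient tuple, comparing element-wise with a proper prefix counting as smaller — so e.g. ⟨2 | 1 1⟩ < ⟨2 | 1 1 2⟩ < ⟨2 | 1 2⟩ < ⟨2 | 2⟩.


Primitive collections (20):

  P={0,3}:  v_{0} + v_{3} = 0  ⟹  sig = ⟨2 | 0⟩
  P={1,4}:  v_{1} + v_{4} = 0  ⟹  sig = ⟨2 | 0⟩
  P={0,1}:  v_{0} + v_{1} = v_{6}  ⟹  sig = ⟨2 | 1⟩
  P={0,4}:  v_{0} + v_{4} = v_{5}  ⟹  sig = ⟨2 | 1⟩
  P={1,5}:  v_{1} + v_{5} = v_{0}  ⟹  sig = ⟨2 | 1⟩
  P={1,6}:  v_{1} + v_{6} = v_{2}  ⟹  sig = ⟨2 | 1⟩
  P={1,7}:  v_{1} + v_{7} = v_{5}  ⟹  sig = ⟨2 | 1⟩
  P={2,4}:  v_{2} + v_{4} = v_{6}  ⟹  sig = ⟨2 | 1⟩
  P={3,5}:  v_{3} + v_{5} = v_{4}  ⟹  sig = ⟨2 | 1⟩
  P={3,6}:  v_{3} + v_{6} = v_{1}  ⟹  sig = ⟨2 | 1⟩
  P={4,5}:  v_{4} + v_{5} = v_{7}  ⟹  sig = ⟨2 | 1⟩
  P={4,6}:  v_{4} + v_{6} = v_{0}  ⟹  sig = ⟨2 | 1⟩
  P={2,5}:  v_{2} + v_{5} = v_{0} + v_{6}  ⟹  sig = ⟨2 | 1 1⟩
  P={6,7}:  v_{6} + v_{7} = v_{0} + v_{5}  ⟹  sig = ⟨2 | 1 1⟩
  P={0,2}:  v_{0} + v_{2} = 2·v_{6}  ⟹  sig = ⟨2 | 2⟩
  P={0,7}:  v_{0} + v_{7} = 2·v_{5}  ⟹  sig = ⟨2 | 2⟩
  P={2,3}:  v_{2} + v_{3} = 2·v_{1}  ⟹  sig = ⟨2 | 2⟩
  P={2,7}:  v_{2} + v_{7} = 2·v_{0}  ⟹  sig = ⟨2 | 2⟩
  P={3,7}:  v_{3} + v_{7} = 2·v_{4}  ⟹  sig = ⟨2 | 2⟩
  P={5,6}:  v_{5} + v_{6} = 2·v_{0}  ⟹  sig = ⟨2 | 2⟩

Signatures (|P|; sorted positive RHS coefficients), sorted:
{ ⟨2 | 0⟩ ×2,  ⟨2 | 1⟩ ×10,  ⟨2 | 1 1⟩ ×2,  ⟨2 | 2⟩ ×6 }


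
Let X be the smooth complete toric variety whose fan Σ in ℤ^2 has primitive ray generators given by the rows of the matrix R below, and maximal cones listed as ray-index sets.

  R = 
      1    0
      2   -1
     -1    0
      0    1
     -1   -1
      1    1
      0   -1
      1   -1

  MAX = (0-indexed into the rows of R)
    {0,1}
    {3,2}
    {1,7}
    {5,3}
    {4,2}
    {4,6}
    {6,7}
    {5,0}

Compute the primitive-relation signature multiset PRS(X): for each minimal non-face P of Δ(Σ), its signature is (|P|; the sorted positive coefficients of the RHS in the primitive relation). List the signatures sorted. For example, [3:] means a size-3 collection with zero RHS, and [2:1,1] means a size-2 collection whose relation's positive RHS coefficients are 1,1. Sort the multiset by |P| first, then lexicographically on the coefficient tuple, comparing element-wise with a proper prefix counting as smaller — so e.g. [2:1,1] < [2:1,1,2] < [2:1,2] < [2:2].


Σ has 20 primitive collections:

  P = {0,2}:  v_{0} + v_{2} = 0 — sig = [2:]
  P = {3,6}:  v_{3} + v_{6} = 0 — sig = [2:]
  P = {4,5}:  v_{4} + v_{5} = 0 — sig = [2:]
  P = {0,3}:  v_{0} + v_{3} = v_{5} — sig = [2:1]
  P = {0,4}:  v_{0} + v_{4} = v_{6} — sig = [2:1]
  P = {0,6}:  v_{0} + v_{6} = v_{7} — sig = [2:1]
  P = {0,7}:  v_{0} + v_{7} = v_{1} — sig = [2:1]
  P = {1,2}:  v_{1} + v_{2} = v_{7} — sig = [2:1]
  P = {2,5}:  v_{2} + v_{5} = v_{3} — sig = [2:1]
  P = {2,6}:  v_{2} + v_{6} = v_{4} — sig = [2:1]
  P = {2,7}:  v_{2} + v_{7} = v_{6} — sig = [2:1]
  P = {3,4}:  v_{3} + v_{4} = v_{2} — sig = [2:1]
  P = {3,7}:  v_{3} + v_{7} = v_{0} — sig = [2:1]
  P = {5,6}:  v_{5} + v_{6} = v_{0} — sig = [2:1]
  P = {1,4}:  v_{1} + v_{4} = v_{6} + v_{7} — sig = [2:1,1]
  P = {1,3}:  v_{1} + v_{3} = 2·v_{0} — sig = [2:2]
  P = {1,6}:  v_{1} + v_{6} = 2·v_{7} — sig = [2:2]
  P = {4,7}:  v_{4} + v_{7} = 2·v_{6} — sig = [2:2]
  P = {5,7}:  v_{5} + v_{7} = 2·v_{0} — sig = [2:2]
  P = {1,5}:  v_{1} + v_{5} = 3·v_{0} — sig = [2:3]

Hence PRS(X_Σ) =
[[2:], [2:], [2:], [2:1], [2:1], [2:1], [2:1], [2:1], [2:1], [2:1], [2:1], [2:1], [2:1], [2:1], [2:1,1], [2:2], [2:2], [2:2], [2:2], [2:3]]


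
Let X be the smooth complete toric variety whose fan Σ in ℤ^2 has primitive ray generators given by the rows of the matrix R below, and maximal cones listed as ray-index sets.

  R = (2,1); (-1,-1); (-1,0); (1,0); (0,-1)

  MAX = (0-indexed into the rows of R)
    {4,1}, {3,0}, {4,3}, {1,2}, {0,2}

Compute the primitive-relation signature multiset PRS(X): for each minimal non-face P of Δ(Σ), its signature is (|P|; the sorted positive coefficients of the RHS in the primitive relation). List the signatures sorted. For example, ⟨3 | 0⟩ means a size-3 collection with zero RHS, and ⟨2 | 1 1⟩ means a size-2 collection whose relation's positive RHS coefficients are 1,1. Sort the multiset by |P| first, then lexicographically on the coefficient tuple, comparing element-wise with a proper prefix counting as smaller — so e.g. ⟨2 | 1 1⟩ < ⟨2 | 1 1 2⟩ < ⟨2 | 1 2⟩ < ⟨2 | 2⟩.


Δ(Σ) — 5 vertices, 5 min non-faces:

  P={2,3}:  v_{2} + v_{3} = 0  so sig = ⟨2 | 0⟩
  P={0,1}:  v_{0} + v_{1} = v_{3}  so sig = ⟨2 | 1⟩
  P={1,3}:  v_{1} + v_{3} = v_{4}  so sig = ⟨2 | 1⟩
  P={2,4}:  v_{2} + v_{4} = v_{1}  so sig = ⟨2 | 1⟩
  P={0,4}:  v_{0} + v_{4} = 2·v_{3}  so sig = ⟨2 | 2⟩

Sorted signature multiset PRS(X):
{ ⟨2 | 0⟩,  ⟨2 | 1⟩ ×3,  ⟨2 | 2⟩ }


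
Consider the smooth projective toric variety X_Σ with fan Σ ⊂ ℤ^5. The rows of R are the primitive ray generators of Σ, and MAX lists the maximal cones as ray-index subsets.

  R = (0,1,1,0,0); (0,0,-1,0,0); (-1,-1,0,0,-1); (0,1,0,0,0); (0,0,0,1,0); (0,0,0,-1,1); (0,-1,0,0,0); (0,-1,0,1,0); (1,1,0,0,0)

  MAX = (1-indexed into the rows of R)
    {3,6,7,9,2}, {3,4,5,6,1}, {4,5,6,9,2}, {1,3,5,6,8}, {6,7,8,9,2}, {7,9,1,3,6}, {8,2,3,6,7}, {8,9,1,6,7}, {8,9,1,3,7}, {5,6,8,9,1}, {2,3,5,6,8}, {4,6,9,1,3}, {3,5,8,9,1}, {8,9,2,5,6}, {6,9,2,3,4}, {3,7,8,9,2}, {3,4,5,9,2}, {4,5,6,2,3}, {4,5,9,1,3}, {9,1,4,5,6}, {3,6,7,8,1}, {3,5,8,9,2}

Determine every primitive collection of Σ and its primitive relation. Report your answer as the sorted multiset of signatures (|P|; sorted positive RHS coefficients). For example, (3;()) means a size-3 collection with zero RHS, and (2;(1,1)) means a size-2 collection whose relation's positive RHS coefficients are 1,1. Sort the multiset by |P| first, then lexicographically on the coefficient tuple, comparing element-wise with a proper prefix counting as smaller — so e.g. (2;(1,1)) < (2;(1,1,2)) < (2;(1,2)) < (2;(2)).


Primitive collections (6):

  P={4,7}:  v_{4} + v_{7} = 0 — sig = (2;())
  P={1,2}:  v_{1} + v_{2} = v_{4} — sig = (2;(1))
  P={4,8}:  v_{4} + v_{8} = v_{5} — sig = (2;(1))
  P={5,7}:  v_{5} + v_{7} = v_{8} — sig = (2;(1))
  P={3,5,6,9}:  v_{3} + v_{5} + v_{6} + v_{9} = 0 — sig = (4;())
  P={3,6,8,9}:  v_{3} + v_{6} + v_{8} + v_{9} = v_{7} — sig = (4;(1))

Hence PRS(X_Σ) =
[(2;()), (2;(1)), (2;(1)), (2;(1)), (4;()), (4;(1))]


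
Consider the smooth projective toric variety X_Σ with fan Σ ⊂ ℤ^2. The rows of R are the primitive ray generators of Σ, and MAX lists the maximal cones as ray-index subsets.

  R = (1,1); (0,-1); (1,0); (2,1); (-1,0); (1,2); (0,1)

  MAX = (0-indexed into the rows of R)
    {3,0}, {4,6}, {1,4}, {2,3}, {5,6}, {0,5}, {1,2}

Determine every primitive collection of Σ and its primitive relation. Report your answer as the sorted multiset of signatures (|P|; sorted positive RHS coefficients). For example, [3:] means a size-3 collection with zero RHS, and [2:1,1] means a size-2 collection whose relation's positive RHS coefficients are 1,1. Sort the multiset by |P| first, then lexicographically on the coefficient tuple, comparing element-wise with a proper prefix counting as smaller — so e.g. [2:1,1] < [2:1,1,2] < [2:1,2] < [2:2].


14 minimal non-faces of Δ(Σ) (on 7 rays):

  • {1,6}:  v_{1} + v_{6} = 0 ; sig = [2:]
  • {2,4}:  v_{2} + v_{4} = 0 ; sig = [2:]
  • {0,1}:  v_{0} + v_{1} = v_{2} ; sig = [2:1]
  • {0,2}:  v_{0} + v_{2} = v_{3} ; sig = [2:1]
  • {0,4}:  v_{0} + v_{4} = v_{6} ; sig = [2:1]
  • {0,6}:  v_{0} + v_{6} = v_{5} ; sig = [2:1]
  • {1,5}:  v_{1} + v_{5} = v_{0} ; sig = [2:1]
  • {2,6}:  v_{2} + v_{6} = v_{0} ; sig = [2:1]
  • {3,4}:  v_{3} + v_{4} = v_{0} ; sig = [2:1]
  • {1,3}:  v_{1} + v_{3} = 2·v_{2} ; sig = [2:2]
  • {2,5}:  v_{2} + v_{5} = 2·v_{0} ; sig = [2:2]
  • {3,6}:  v_{3} + v_{6} = 2·v_{0} ; sig = [2:2]
  • {4,5}:  v_{4} + v_{5} = 2·v_{6} ; sig = [2:2]
  • {3,5}:  v_{3} + v_{5} = 3·v_{0} ; sig = [2:3]

Hence PRS(X_Σ) =
[[2:], [2:], [2:1], [2:1], [2:1], [2:1], [2:1], [2:1], [2:1], [2:2], [2:2], [2:2], [2:2], [2:3]]


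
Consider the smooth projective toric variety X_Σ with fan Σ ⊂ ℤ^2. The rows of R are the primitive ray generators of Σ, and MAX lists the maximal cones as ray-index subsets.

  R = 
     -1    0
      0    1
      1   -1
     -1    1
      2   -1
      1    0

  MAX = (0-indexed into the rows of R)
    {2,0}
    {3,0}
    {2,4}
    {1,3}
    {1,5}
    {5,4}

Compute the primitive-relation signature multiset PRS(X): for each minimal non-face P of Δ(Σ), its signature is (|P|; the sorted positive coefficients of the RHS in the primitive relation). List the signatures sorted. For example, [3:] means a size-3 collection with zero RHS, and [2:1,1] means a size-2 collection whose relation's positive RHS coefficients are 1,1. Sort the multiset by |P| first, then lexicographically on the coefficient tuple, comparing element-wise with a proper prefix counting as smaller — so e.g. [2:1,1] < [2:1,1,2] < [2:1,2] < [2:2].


Minimal non-faces — 9 found among 6 rays, 6 max cones:

  • {0,5}:  v_{0} + v_{5} = 0  so sig = [2:]
  • {2,3}:  v_{2} + v_{3} = 0  so sig = [2:]
  • {0,1}:  v_{0} + v_{1} = v_{3}  so sig = [2:1]
  • {0,4}:  v_{0} + v_{4} = v_{2}  so sig = [2:1]
  • {1,2}:  v_{1} + v_{2} = v_{5}  so sig = [2:1]
  • {2,5}:  v_{2} + v_{5} = v_{4}  so sig = [2:1]
  • {3,4}:  v_{3} + v_{4} = v_{5}  so sig = [2:1]
  • {3,5}:  v_{3} + v_{5} = v_{1}  so sig = [2:1]
  • {1,4}:  v_{1} + v_{4} = 2·v_{5}  so sig = [2:2]

Signatures (|P|; sorted positive RHS coefficients), sorted:
[[2:], [2:], [2:1], [2:1], [2:1], [2:1], [2:1], [2:1], [2:2]]


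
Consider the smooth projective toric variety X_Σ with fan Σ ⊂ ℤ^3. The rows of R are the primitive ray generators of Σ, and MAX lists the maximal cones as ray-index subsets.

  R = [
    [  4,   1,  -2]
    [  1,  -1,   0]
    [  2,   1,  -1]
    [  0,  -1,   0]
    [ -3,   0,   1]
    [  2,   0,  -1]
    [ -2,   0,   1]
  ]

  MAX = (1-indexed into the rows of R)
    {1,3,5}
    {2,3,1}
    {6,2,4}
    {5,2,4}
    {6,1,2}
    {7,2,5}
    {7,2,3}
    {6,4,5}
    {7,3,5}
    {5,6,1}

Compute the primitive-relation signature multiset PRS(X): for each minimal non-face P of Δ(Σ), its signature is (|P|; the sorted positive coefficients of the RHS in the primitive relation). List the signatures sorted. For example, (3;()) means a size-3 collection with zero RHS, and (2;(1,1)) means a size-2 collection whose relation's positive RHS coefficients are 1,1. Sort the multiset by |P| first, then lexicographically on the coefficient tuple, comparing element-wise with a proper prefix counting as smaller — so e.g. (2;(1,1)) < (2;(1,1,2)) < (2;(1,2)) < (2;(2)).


Primitive collections (9):

  P={6,7}:  v_{6} + v_{7} = 0  ⇒ sig = (2;())
  P={1,7}:  v_{1} + v_{7} = v_{3}  ⇒ sig = (2;(1))
  P={3,4}:  v_{3} + v_{4} = v_{6}  ⇒ sig = (2;(1))
  P={3,6}:  v_{3} + v_{6} = v_{1}  ⇒ sig = (2;(1))
  P={4,7}:  v_{4} + v_{7} = v_{2} + v_{5}  ⇒ sig = (2;(1,1))
  P={1,4}:  v_{1} + v_{4} = 2·v_{6}  ⇒ sig = (2;(2))
  P={2,3,5}:  v_{2} + v_{3} + v_{5} = 0  ⇒ sig = (3;())
  P={1,2,5}:  v_{1} + v_{2} + v_{5} = v_{6}  ⇒ sig = (3;(1))
  P={2,5,6}:  v_{2} + v_{5} + v_{6} = v_{4}  ⇒ sig = (3;(1))

Signatures (|P|; sorted positive RHS coefficients), sorted:
    |P|=2: 6 collections, coeffs (), (1), (1), (1), (1,1), (2)
    |P|=3: 3 collections, coeffs (), (1), (1)


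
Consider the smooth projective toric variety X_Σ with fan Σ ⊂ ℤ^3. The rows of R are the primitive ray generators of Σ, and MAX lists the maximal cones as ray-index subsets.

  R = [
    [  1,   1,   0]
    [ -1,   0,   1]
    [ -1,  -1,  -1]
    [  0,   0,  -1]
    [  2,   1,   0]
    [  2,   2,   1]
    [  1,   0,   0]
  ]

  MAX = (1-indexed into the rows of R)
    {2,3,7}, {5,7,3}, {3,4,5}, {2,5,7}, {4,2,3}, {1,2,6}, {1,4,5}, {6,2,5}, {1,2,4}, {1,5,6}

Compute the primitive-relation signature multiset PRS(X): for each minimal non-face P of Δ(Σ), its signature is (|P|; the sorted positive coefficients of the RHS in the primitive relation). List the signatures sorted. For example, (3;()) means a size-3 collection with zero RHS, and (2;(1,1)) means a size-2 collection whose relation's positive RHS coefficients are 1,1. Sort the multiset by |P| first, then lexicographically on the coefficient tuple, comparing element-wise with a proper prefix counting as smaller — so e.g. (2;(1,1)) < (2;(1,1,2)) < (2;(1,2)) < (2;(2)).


9 minimal non-faces of Δ(Σ) (on 7 rays):

  P={1,3}:  v_{1} + v_{3} = v_{4}  ⟹  sig = (2;(1))
  P={1,7}:  v_{1} + v_{7} = v_{5}  ⟹  sig = (2;(1))
  P={3,6}:  v_{3} + v_{6} = v_{1}  ⟹  sig = (2;(1))
  P={4,7}:  v_{4} + v_{7} = v_{3} + v_{5}  ⟹  sig = (2;(1,1))
  P={6,7}:  v_{6} + v_{7} = v_{2} + 2·v_{5}  ⟹  sig = (2;(1,2))
  P={4,6}:  v_{4} + v_{6} = 2·v_{1}  ⟹  sig = (2;(2))
  P={2,3,5}:  v_{2} + v_{3} + v_{5} = 0  ⟹  sig = (3;())
  P={1,2,5}:  v_{1} + v_{2} + v_{5} = v_{6}  ⟹  sig = (3;(1))
  P={2,4,5}:  v_{2} + v_{4} + v_{5} = v_{1}  ⟹  sig = (3;(1))

Signatures (|P|; sorted positive RHS coefficients), sorted:
    |P|=2: 6 collections, coeffs (1), (1), (1), (1,1), (1,2), (2)
    |P|=3: 3 collections, coeffs (), (1), (1)


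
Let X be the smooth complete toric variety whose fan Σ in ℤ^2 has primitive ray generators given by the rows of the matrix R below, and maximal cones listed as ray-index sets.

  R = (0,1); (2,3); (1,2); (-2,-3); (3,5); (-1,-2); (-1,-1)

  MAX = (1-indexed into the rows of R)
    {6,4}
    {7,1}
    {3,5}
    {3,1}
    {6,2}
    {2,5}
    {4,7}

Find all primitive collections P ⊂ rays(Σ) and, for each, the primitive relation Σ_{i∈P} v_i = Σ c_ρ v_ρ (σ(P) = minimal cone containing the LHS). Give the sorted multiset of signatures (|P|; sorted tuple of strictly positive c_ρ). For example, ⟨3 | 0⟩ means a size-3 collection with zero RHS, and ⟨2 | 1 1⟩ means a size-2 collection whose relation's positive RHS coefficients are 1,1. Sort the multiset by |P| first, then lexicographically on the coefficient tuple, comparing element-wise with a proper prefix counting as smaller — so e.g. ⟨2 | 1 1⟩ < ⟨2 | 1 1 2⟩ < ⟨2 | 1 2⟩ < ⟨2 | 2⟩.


Minimal non-faces — 14 found among 7 rays, 7 max cones:

  P = {2,4}:  v_{2} + v_{4} = 0  ⇒ sig = ⟨2 | 0⟩
  P = {3,6}:  v_{3} + v_{6} = 0  ⇒ sig = ⟨2 | 0⟩
  P = {1,6}:  v_{1} + v_{6} = v_{7}  ⇒ sig = ⟨2 | 1⟩
  P = {2,3}:  v_{2} + v_{3} = v_{5}  ⇒ sig = ⟨2 | 1⟩
  P = {2,7}:  v_{2} + v_{7} = v_{3}  ⇒ sig = ⟨2 | 1⟩
  P = {3,4}:  v_{3} + v_{4} = v_{7}  ⇒ sig = ⟨2 | 1⟩
  P = {3,7}:  v_{3} + v_{7} = v_{1}  ⇒ sig = ⟨2 | 1⟩
  P = {4,5}:  v_{4} + v_{5} = v_{3}  ⇒ sig = ⟨2 | 1⟩
  P = {5,6}:  v_{5} + v_{6} = v_{2}  ⇒ sig = ⟨2 | 1⟩
  P = {6,7}:  v_{6} + v_{7} = v_{4}  ⇒ sig = ⟨2 | 1⟩
  P = {1,2}:  v_{1} + v_{2} = 2·v_{3}  ⇒ sig = ⟨2 | 2⟩
  P = {1,4}:  v_{1} + v_{4} = 2·v_{7}  ⇒ sig = ⟨2 | 2⟩
  P = {5,7}:  v_{5} + v_{7} = 2·v_{3}  ⇒ sig = ⟨2 | 2⟩
  P = {1,5}:  v_{1} + v_{5} = 3·v_{3}  ⇒ sig = ⟨2 | 3⟩

Sorted signature multiset PRS(X):
    ⟨2 | 0⟩
    ⟨2 | 0⟩
    ⟨2 | 1⟩
    ⟨2 | 1⟩
    ⟨2 | 1⟩
    ⟨2 | 1⟩
    ⟨2 | 1⟩
    ⟨2 | 1⟩
    ⟨2 | 1⟩
    ⟨2 | 1⟩
    ⟨2 | 2⟩
    ⟨2 | 2⟩
    ⟨2 | 2⟩
    ⟨2 | 3⟩


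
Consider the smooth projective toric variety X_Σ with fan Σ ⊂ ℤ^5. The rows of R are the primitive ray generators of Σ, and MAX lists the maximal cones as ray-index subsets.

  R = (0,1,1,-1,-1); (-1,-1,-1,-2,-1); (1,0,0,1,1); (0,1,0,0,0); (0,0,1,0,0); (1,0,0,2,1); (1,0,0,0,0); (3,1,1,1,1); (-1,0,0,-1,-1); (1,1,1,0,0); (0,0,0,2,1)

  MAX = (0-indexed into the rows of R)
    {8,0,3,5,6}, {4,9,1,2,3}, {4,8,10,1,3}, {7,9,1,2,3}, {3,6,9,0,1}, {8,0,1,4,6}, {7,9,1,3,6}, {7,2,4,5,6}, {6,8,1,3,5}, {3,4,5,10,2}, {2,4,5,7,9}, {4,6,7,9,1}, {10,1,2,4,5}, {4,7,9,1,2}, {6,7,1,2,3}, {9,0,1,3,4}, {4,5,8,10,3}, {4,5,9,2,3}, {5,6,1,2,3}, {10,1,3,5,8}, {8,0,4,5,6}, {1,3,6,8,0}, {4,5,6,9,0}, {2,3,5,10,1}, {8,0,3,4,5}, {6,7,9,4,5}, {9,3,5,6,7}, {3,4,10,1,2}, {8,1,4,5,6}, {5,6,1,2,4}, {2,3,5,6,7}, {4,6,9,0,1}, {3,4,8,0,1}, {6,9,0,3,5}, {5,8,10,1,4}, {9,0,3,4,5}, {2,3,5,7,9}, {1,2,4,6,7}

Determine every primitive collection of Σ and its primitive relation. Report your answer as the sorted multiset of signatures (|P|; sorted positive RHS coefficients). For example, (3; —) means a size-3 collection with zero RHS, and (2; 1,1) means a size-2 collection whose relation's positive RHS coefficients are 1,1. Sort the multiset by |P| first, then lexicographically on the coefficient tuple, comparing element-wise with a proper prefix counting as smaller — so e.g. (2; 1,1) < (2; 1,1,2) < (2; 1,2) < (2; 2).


The 16 primitive collections of Σ (r=11, n=5):

  P={2,8}:  v_{2} + v_{8} = 0  ⟹  sig = (2; —)
  P={0,2}:  v_{0} + v_{2} = v_{9}  ⟹  sig = (2; 1)
  P={6,10}:  v_{6} + v_{10} = v_{5}  ⟹  sig = (2; 1)
  P={8,9}:  v_{8} + v_{9} = v_{0}  ⟹  sig = (2; 1)
  P={7,8}:  v_{7} + v_{8} = v_{6} + v_{9}  ⟹  sig = (2; 1,1)
  P={7,10}:  v_{7} + v_{10} = v_{2} + v_{5} + v_{9}  ⟹  sig = (2; 1,1,1)
  P={9,10}:  v_{9} + v_{10} = v_{3} + v_{4} + v_{5}  ⟹  sig = (2; 1,1,1)
  P={0,10}:  v_{0} + v_{10} = v_{3} + v_{4} + v_{5} + v_{8}  ⟹  sig = (2; 1,1,1,1)
  P={0,7}:  v_{0} + v_{7} = v_{6} + 2·v_{9}  ⟹  sig = (2; 1,2)
  P={1,5,9}:  v_{1} + v_{5} + v_{9} = v_{6}  ⟹  sig = (3; 1)
  P={2,6,9}:  v_{2} + v_{6} + v_{9} = v_{7}  ⟹  sig = (3; 1)
  P={3,4,6}:  v_{3} + v_{4} + v_{6} = v_{9}  ⟹  sig = (3; 1)
  P={0,1,5}:  v_{0} + v_{1} + v_{5} = v_{6} + v_{8}  ⟹  sig = (3; 1,1)
  P={1,5,7}:  v_{1} + v_{5} + v_{7} = v_{2} + 2·v_{6}  ⟹  sig = (3; 1,2)
  P={3,4,7}:  v_{3} + v_{4} + v_{7} = v_{2} + 2·v_{9}  ⟹  sig = (3; 1,2)
  P={1,3,4,5}:  v_{1} + v_{3} + v_{4} + v_{5} = 0  ⟹  sig = (4; —)

Signatures (|P|; sorted positive RHS coefficients), sorted:
    |P|=2: 9 collections, coeffs (), (1), (1), (1), (1,1), (1,1,1), (1,1,1), (1,1,1,1), (1,2)
    |P|=3: 6 collections, coeffs (1), (1), (1), (1,1), (1,2), (1,2)
    |P|=4: 1 collection, coeffs ()


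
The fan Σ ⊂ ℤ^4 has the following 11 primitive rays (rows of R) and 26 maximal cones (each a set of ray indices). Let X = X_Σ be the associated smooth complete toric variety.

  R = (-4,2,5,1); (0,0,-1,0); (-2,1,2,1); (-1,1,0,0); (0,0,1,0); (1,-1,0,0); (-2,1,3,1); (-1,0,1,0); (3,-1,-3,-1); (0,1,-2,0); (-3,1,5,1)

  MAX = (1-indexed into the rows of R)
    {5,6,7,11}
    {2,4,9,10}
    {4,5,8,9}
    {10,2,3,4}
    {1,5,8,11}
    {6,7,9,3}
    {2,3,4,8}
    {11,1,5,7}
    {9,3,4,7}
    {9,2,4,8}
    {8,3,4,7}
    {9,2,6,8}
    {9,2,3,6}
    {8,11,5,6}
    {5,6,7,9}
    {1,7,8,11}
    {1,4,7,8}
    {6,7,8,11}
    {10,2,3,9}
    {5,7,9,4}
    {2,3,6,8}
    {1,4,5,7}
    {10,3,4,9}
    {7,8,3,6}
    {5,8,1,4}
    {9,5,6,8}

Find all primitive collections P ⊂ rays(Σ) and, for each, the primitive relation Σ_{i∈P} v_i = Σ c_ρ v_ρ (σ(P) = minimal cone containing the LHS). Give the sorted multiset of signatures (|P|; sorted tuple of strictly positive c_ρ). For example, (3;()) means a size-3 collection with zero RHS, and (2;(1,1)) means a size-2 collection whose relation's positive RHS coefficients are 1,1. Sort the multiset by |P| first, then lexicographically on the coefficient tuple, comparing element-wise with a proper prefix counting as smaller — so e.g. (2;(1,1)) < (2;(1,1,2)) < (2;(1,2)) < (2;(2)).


Δ(Σ) — 11 vertices, 22 min non-faces:

  {2,5}:  v_{2} + v_{5} = 0  →  sig = (2;())
  {4,6}:  v_{4} + v_{6} = 0  →  sig = (2;())
  {1,6}:  v_{1} + v_{6} = v_{11}  →  sig = (2;(1))
  {2,7}:  v_{2} + v_{7} = v_{3}  →  sig = (2;(1))
  {3,5}:  v_{3} + v_{5} = v_{7}  →  sig = (2;(1))
  {4,11}:  v_{4} + v_{11} = v_{1}  →  sig = (2;(1))
  {2,11}:  v_{2} + v_{11} = v_{7} + v_{8}  →  sig = (2;(1,1))
  {8,10}:  v_{8} + v_{10} = v_{2} + v_{4}  →  sig = (2;(1,1))
  {10,11}:  v_{10} + v_{11} = v_{4} + v_{7}  →  sig = (2;(1,1))
  {1,2}:  v_{1} + v_{2} = v_{4} + v_{7} + v_{8}  →  sig = (2;(1,1,1))
  {5,10}:  v_{5} + v_{10} = v_{3} + v_{4} + v_{9}  →  sig = (2;(1,1,1))
  {6,10}:  v_{6} + v_{10} = v_{2} + v_{3} + v_{9}  →  sig = (2;(1,1,1))
  {1,3}:  v_{1} + v_{3} = v_{4} + 2·v_{7} + v_{8}  →  sig = (2;(1,1,2))
  {7,10}:  v_{7} + v_{10} = 2·v_{3} + v_{4} + v_{9}  →  sig = (2;(1,1,2))
  {1,9}:  v_{1} + v_{9} = v_{4} + 2·v_{5}  →  sig = (2;(1,2))
  {1,10}:  v_{1} + v_{10} = 2·v_{4} + v_{7}  →  sig = (2;(1,2))
  {3,11}:  v_{3} + v_{11} = 2·v_{7} + v_{8}  →  sig = (2;(1,2))
  {9,11}:  v_{9} + v_{11} = 2·v_{5}  →  sig = (2;(2))
  {3,8,9}:  v_{3} + v_{8} + v_{9} = 0  →  sig = (3;())
  {5,7,8}:  v_{5} + v_{7} + v_{8} = v_{11}  →  sig = (3;(1))
  {7,8,9}:  v_{7} + v_{8} + v_{9} = v_{5}  →  sig = (3;(1))
  {2,3,4,9}:  v_{2} + v_{3} + v_{4} + v_{9} = v_{10}  →  sig = (4;(1))

Signatures (|P|; sorted positive RHS coefficients), sorted:
[(2;()), (2;()), (2;(1)), (2;(1)), (2;(1)), (2;(1)), (2;(1,1)), (2;(1,1)), (2;(1,1)), (2;(1,1,1)), (2;(1,1,1)), (2;(1,1,1)), (2;(1,1,2)), (2;(1,1,2)), (2;(1,2)), (2;(1,2)), (2;(1,2)), (2;(2)), (3;()), (3;(1)), (3;(1)), (4;(1))]


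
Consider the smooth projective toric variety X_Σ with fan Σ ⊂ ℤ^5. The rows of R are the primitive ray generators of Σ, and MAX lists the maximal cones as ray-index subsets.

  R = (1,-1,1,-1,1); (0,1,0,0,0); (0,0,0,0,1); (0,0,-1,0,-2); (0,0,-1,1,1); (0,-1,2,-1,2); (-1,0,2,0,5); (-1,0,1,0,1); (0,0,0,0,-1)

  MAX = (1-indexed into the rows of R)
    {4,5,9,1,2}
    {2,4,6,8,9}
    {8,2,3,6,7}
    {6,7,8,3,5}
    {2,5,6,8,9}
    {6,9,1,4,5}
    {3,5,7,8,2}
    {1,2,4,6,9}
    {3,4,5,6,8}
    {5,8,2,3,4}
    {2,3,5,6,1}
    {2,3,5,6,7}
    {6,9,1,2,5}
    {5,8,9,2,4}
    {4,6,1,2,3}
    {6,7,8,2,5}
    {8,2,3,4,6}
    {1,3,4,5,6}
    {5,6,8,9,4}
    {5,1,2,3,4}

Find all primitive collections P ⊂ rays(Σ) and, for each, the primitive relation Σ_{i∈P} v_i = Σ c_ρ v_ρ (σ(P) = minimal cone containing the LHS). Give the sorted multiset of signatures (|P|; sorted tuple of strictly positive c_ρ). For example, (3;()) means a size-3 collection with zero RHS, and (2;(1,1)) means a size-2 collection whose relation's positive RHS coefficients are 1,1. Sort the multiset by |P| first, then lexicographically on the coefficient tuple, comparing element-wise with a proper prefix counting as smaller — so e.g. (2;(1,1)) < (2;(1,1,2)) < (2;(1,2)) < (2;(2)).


Primitive collections (7):

  • {3,9}:  v_{3} + v_{9} = 0 — sig = (2;())
  • {1,8}:  v_{1} + v_{8} = v_{6} — sig = (2;(1))
  • {7,9}:  v_{7} + v_{9} = v_{2} + v_{5} + v_{6} + v_{8} — sig = (2;(1,1,1,1))
  • {1,7}:  v_{1} + v_{7} = v_{2} + v_{3} + v_{5} + 2·v_{6} — sig = (2;(1,1,1,2))
  • {4,7}:  v_{4} + v_{7} = 2·v_{3} + v_{8} — sig = (2;(1,2))
  • {2,4,5,6}:  v_{2} + v_{4} + v_{5} + v_{6} = v_{3} — sig = (4;(1))
  • {2,3,5,6,8}:  v_{2} + v_{3} + v_{5} + v_{6} + v_{8} = v_{7} — sig = (5;(1))

Signatures (|P|; sorted positive RHS coefficients), sorted:
[(2;()), (2;(1)), (2;(1,1,1,1)), (2;(1,1,1,2)), (2;(1,2)), (4;(1)), (5;(1))]


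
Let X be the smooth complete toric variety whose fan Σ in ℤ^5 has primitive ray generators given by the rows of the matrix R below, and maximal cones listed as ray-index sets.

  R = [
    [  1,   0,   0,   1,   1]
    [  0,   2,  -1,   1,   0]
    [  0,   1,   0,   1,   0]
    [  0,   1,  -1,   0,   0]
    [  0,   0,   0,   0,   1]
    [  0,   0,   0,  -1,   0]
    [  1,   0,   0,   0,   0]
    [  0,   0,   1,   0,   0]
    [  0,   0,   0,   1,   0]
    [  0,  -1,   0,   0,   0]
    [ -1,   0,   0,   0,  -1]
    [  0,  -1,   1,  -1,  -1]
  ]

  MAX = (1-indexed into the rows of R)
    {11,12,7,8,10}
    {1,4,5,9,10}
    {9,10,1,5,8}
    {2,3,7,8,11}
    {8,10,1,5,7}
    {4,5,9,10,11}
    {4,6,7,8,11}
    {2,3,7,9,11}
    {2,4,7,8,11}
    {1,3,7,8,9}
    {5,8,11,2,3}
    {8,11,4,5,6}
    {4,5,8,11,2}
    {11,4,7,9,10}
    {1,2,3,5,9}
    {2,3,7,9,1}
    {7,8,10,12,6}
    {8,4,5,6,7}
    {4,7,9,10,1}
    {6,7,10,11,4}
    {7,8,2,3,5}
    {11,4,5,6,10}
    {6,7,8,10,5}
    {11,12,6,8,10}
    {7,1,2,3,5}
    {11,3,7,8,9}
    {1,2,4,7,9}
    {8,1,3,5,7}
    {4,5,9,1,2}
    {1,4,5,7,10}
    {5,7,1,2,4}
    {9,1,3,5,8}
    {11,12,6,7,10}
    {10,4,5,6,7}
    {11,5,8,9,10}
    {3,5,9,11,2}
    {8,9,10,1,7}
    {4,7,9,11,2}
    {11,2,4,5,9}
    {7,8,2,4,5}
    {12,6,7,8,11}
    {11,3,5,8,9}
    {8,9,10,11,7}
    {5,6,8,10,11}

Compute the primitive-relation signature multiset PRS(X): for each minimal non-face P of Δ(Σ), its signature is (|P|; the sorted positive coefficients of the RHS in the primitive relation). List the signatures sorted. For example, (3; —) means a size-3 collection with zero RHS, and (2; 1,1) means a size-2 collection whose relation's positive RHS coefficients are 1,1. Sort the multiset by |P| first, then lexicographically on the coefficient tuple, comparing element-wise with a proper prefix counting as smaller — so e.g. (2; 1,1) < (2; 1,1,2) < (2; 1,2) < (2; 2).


22 collections generate NE(X_Σ); each relation:

  P = {6,9}:  v_{6} + v_{9} = 0 ; sig = (2; —)
  P = {1,11}:  v_{1} + v_{11} = v_{9} ; sig = (2; 1)
  P = {3,4}:  v_{3} + v_{4} = v_{2} ; sig = (2; 1)
  P = {3,10}:  v_{3} + v_{10} = v_{9} ; sig = (2; 1)
  P = {1,6}:  v_{1} + v_{6} = v_{5} + v_{7} ; sig = (2; 1,1)
  P = {2,10}:  v_{2} + v_{10} = v_{4} + v_{9} ; sig = (2; 1,1)
  P = {3,6}:  v_{3} + v_{6} = v_{4} + v_{8} ; sig = (2; 1,1)
  P = {1,12}:  v_{1} + v_{12} = v_{7} + v_{8} + v_{10} ; sig = (2; 1,1,1)
  P = {3,12}:  v_{3} + v_{12} = v_{7} + v_{8} + v_{11} ; sig = (2; 1,1,1)
  P = {4,12}:  v_{4} + v_{12} = v_{6} + v_{7} + v_{11} ; sig = (2; 1,1,1)
  P = {5,12}:  v_{5} + v_{12} = v_{6} + v_{8} + v_{10} ; sig = (2; 1,1,1)
  P = {2,12}:  v_{2} + v_{12} = v_{4} + v_{7} + v_{8} + v_{11} ; sig = (2; 1,1,1,1)
  P = {9,12}:  v_{9} + v_{12} = v_{7} + v_{8} + v_{10} + v_{11} ; sig = (2; 1,1,1,1)
  P = {2,6}:  v_{2} + v_{6} = 2·v_{4} + v_{8} ; sig = (2; 1,2)
  P = {4,8,10}:  v_{4} + v_{8} + v_{10} = 0 ; sig = (3; —)
  P = {5,7,11}:  v_{5} + v_{7} + v_{11} = 0 ; sig = (3; —)
  P = {4,8,9}:  v_{4} + v_{8} + v_{9} = v_{3} ; sig = (3; 1)
  P = {5,7,9}:  v_{5} + v_{7} + v_{9} = v_{1} ; sig = (3; 1)
  P = {1,4,8}:  v_{1} + v_{4} + v_{8} = v_{3} + v_{5} + v_{7} ; sig = (3; 1,1,1)
  P = {1,2,8}:  v_{1} + v_{2} + v_{8} = 2·v_{3} + v_{5} + v_{7} ; sig = (3; 1,1,2)
  P = {2,8,9}:  v_{2} + v_{8} + v_{9} = 2·v_{3} ; sig = (3; 2)
  P = {6,7,8,10,11}:  v_{6} + v_{7} + v_{8} + v_{10} + v_{11} = v_{12} ; sig = (5; 1)

Sorted signature multiset PRS(X):
    (2; —)
    (2; 1)
    (2; 1)
    (2; 1)
    (2; 1,1)
    (2; 1,1)
    (2; 1,1)
    (2; 1,1,1)
    (2; 1,1,1)
    (2; 1,1,1)
    (2; 1,1,1)
    (2; 1,1,1,1)
    (2; 1,1,1,1)
    (2; 1,2)
    (3; —)
    (3; —)
    (3; 1)
    (3; 1)
    (3; 1,1,1)
    (3; 1,1,2)
    (3; 2)
    (5; 1)


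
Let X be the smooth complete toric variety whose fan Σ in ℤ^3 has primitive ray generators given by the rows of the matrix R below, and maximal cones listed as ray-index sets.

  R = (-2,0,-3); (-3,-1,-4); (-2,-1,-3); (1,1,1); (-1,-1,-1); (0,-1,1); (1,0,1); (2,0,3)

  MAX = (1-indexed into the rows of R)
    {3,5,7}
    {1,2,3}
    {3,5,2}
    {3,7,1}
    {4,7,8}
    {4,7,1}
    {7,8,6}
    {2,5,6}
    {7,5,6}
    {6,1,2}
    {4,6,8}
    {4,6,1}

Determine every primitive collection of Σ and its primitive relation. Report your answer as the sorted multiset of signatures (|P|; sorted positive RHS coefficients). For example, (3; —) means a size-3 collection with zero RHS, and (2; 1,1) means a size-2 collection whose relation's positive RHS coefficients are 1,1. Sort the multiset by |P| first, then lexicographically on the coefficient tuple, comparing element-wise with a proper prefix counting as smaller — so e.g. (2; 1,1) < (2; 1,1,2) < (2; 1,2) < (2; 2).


Primitive collections (12):

  • {1,8}:  v_{1} + v_{8} = 0 — sig = (2; —)
  • {4,5}:  v_{4} + v_{5} = 0 — sig = (2; —)
  • {1,5}:  v_{1} + v_{5} = v_{2} — sig = (2; 1)
  • {2,4}:  v_{2} + v_{4} = v_{1} — sig = (2; 1)
  • {2,7}:  v_{2} + v_{7} = v_{3} — sig = (2; 1)
  • {2,8}:  v_{2} + v_{8} = v_{5} — sig = (2; 1)
  • {3,4}:  v_{3} + v_{4} = v_{1} + v_{7} — sig = (2; 1,1)
  • {3,8}:  v_{3} + v_{8} = v_{5} + v_{7} — sig = (2; 1,1)
  • {5,8}:  v_{5} + v_{8} = v_{6} + v_{7} — sig = (2; 1,1)
  • {3,6}:  v_{3} + v_{6} = 2·v_{5} — sig = (2; 2)
  • {1,6,7}:  v_{1} + v_{6} + v_{7} = v_{5} — sig = (3; 1)
  • {4,6,7}:  v_{4} + v_{6} + v_{7} = v_{8} — sig = (3; 1)

so the primitive-relation signature multiset is
    (2; —)
    (2; —)
    (2; 1)
    (2; 1)
    (2; 1)
    (2; 1)
    (2; 1,1)
    (2; 1,1)
    (2; 1,1)
    (2; 2)
    (3; 1)
    (3; 1)


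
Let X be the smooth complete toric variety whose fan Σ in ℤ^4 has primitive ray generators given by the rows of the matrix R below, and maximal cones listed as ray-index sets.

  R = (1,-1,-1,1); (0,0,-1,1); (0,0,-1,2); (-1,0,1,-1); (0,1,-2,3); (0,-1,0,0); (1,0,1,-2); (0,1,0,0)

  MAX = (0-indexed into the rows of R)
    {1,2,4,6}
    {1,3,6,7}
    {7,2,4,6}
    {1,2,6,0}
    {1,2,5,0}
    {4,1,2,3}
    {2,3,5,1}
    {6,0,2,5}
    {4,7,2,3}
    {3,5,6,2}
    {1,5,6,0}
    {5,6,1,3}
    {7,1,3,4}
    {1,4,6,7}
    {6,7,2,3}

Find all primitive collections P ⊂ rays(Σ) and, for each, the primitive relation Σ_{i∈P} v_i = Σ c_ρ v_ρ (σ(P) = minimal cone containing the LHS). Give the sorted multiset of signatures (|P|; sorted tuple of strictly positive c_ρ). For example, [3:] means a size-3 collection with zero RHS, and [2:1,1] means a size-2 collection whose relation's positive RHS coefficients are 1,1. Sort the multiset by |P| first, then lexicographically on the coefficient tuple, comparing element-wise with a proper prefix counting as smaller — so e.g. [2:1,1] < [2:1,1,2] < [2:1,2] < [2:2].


Minimal non-faces — 9 found among 8 rays, 15 max cones:

  P={5,7}:  v_{5} + v_{7} = 0  ⟹  sig = [2:]
  P={0,3}:  v_{0} + v_{3} = v_{5}  ⟹  sig = [2:1]
  P={4,5}:  v_{4} + v_{5} = v_{1} + v_{2}  ⟹  sig = [2:1,1]
  P={0,7}:  v_{0} + v_{7} = v_{1} + v_{2} + v_{6}  ⟹  sig = [2:1,1,1]
  P={0,4}:  v_{0} + v_{4} = 2·v_{1} + 2·v_{2} + v_{6}  ⟹  sig = [2:1,2,2]
  P={1,2,7}:  v_{1} + v_{2} + v_{7} = v_{4}  ⟹  sig = [3:1]
  P={3,4,6}:  v_{3} + v_{4} + v_{6} = v_{7}  ⟹  sig = [3:1]
  P={1,2,3,6}:  v_{1} + v_{2} + v_{3} + v_{6} = 0  ⟹  sig = [4:]
  P={1,2,5,6}:  v_{1} + v_{2} + v_{5} + v_{6} = v_{0}  ⟹  sig = [4:1]

Sorted signature multiset PRS(X):
[[2:], [2:1], [2:1,1], [2:1,1,1], [2:1,2,2], [3:1], [3:1], [4:], [4:1]]


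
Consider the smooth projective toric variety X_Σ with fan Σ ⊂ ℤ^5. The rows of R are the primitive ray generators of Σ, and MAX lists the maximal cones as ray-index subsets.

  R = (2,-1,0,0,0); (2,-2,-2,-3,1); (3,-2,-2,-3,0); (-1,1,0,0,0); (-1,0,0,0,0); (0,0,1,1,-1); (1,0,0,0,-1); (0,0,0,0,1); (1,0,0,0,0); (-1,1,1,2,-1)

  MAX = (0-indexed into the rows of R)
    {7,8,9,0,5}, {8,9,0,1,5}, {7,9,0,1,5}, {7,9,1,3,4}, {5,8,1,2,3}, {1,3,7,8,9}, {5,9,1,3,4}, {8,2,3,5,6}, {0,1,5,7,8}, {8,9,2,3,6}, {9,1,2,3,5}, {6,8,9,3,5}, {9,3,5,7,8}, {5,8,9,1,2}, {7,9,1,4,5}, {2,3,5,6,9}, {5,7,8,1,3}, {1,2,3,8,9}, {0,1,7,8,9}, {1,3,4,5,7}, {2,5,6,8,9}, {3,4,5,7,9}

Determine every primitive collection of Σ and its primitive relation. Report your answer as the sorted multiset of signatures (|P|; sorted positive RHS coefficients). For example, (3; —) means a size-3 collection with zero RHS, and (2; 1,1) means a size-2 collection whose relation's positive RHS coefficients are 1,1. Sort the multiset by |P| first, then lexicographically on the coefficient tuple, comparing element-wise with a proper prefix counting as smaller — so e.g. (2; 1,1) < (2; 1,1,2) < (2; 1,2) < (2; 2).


Δ(Σ) — 10 vertices, 14 min non-faces:

  P = {4,8}:  v_{4} + v_{8} = 0  ⇒ sig = (2; —)
  P = {0,3}:  v_{0} + v_{3} = v_{8}  ⇒ sig = (2; 1)
  P = {1,6}:  v_{1} + v_{6} = v_{2}  ⇒ sig = (2; 1)
  P = {6,7}:  v_{6} + v_{7} = v_{8}  ⇒ sig = (2; 1)
  P = {2,7}:  v_{2} + v_{7} = v_{1} + v_{8}  ⇒ sig = (2; 1,1)
  P = {0,4}:  v_{0} + v_{4} = v_{1} + v_{5} + v_{7} + v_{9}  ⇒ sig = (2; 1,1,1,1)
  P = {4,6}:  v_{4} + v_{6} = v_{1} + v_{3} + v_{5} + v_{9}  ⇒ sig = (2; 1,1,1,1)
  P = {0,6}:  v_{0} + v_{6} = v_{1} + v_{5} + 2·v_{8} + v_{9}  ⇒ sig = (2; 1,1,1,2)
  P = {2,4}:  v_{2} + v_{4} = 2·v_{1} + v_{3} + v_{5} + v_{9}  ⇒ sig = (2; 1,1,1,2)
  P = {0,2}:  v_{0} + v_{2} = 2·v_{1} + v_{5} + 2·v_{8} + v_{9}  ⇒ sig = (2; 1,1,2,2)
  P = {1,3,5,7,9}:  v_{1} + v_{3} + v_{5} + v_{7} + v_{9} = 0  ⇒ sig = (5; —)
  P = {1,3,5,8,9}:  v_{1} + v_{3} + v_{5} + v_{8} + v_{9} = v_{6}  ⇒ sig = (5; 1)
  P = {1,5,7,8,9}:  v_{1} + v_{5} + v_{7} + v_{8} + v_{9} = v_{0}  ⇒ sig = (5; 1)
  P = {2,3,5,8,9}:  v_{2} + v_{3} + v_{5} + v_{8} + v_{9} = 2·v_{6}  ⇒ sig = (5; 2)

Sorted signature multiset PRS(X):
{ (2; —),  (2; 1) ×3,  (2; 1,1),  (2; 1,1,1,1) ×2,  (2; 1,1,1,2) ×2,  (2; 1,1,2,2),  (5; —),  (5; 1) ×2,  (5; 2) }
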